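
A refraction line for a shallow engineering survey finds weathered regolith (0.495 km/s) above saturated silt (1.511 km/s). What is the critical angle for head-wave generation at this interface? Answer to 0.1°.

19.1°

At critical incidence the refracted ray runs along the interface (θ₂ = 90°), so sin θ_c = V₁/V₂.
θ_c = arcsin(0.495/1.511) = arcsin 0.3276 = 19.12°.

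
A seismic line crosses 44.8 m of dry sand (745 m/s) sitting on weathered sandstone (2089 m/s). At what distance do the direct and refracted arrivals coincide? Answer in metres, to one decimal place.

130.1 m

x_cross = 2h·√((V₂+V₁)/(V₂−V₁)).
(V₂+V₁)/(V₂−V₁) = (2089+745)/(2089−745) = 2.1086; √ = 1.4521.
x_cross = 2·44.8·1.4521 = 130.11 m.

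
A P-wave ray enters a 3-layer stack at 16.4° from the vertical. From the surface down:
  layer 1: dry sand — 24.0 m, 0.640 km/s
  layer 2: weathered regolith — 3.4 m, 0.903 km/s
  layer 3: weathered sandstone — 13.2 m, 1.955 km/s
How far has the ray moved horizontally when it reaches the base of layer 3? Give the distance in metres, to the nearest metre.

Apply Snell's law at each interface; in layer i the horizontal offset is hᵢ·tan θᵢ.
Layer 1: θ = 16.40°; offset = 24.0·tan 16.40° = 7.064 m.
Layer 2: sin θ = 0.903·sin 16.4°/0.640 = 0.3984, θ = 23.48°; offset = 3.4·tan 23.48° = 1.477 m.
Layer 3: sin θ = 1.955·sin 16.4°/0.640 = 0.8625, θ = 59.59°; offset = 13.2·tan 59.59° = 22.494 m.
Total horizontal offset = 31.034 m.

31 m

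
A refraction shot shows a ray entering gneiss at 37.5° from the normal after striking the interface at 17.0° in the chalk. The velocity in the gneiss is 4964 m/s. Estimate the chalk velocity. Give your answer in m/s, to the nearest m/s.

sin 17.0° = 0.2924; sin 37.5° = 0.6088.
V₁ = V₂·(sin θ₁/sin θ₂) = 4964·(0.2924/0.6088) = 2384.08 m/s.

2384 m/s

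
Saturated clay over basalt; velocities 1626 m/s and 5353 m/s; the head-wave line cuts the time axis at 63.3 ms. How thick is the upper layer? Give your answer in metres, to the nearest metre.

h = tᵢ·V₁·V₂ / (2·√(V₂²−V₁²)).
√(V₂²−V₁²) = √(5353² − 1626²) = 5100.1 m/s.
h = 0.0633 s × 1626 × 5353 / (2 × 5100.1) = 54.02 m.

54 m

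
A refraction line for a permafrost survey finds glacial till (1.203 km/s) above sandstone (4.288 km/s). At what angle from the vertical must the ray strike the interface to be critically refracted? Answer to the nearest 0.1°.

16.3°

Critical incidence: sin θ_c = V₁/V₂ = 1.203/4.288 = 0.2806.
θ_c = arcsin 0.2806 = 16.29°.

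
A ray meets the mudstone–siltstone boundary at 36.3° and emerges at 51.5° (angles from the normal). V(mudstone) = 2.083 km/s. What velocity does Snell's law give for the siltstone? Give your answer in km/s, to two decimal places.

sin 36.3° = 0.5920; sin 51.5° = 0.7826.
V₂ = V₁·(sin θ₂/sin θ₁) = 2.083·(0.7826/0.5920) = 2.75 km/s.

2.75 km/s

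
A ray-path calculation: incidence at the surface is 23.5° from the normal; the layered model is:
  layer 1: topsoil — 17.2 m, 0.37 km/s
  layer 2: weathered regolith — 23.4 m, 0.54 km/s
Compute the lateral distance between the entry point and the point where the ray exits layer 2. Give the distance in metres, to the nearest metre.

24 m

p = sin θ₁/V₁ = sin 23.5°/0.37 = 1.0777e+00 s/km is conserved through the stack.
Layer 1: θ = 23.50°; offset = 17.2·tan 23.50° = 7.479 m.
Layer 2: sin θ = p·0.54 = 0.5820 → θ = 35.59°; offset = 23.4·tan 35.59° = 16.746 m.
Σ offsets = 24.224 m.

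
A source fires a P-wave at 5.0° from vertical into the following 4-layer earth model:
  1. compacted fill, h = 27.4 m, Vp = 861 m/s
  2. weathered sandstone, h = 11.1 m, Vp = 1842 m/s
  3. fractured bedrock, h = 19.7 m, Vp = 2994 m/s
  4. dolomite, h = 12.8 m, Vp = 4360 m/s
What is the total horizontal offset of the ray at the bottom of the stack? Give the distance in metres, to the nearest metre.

p = sin θ₁/V₁ = sin 5.0°/861 = 1.0123e-04 s/m is conserved through the stack.
Layer 1: θ = 5.00°; offset = 27.4·tan 5.00° = 2.397 m.
Layer 2: sin θ = p·1842 = 0.1865 → θ = 10.75°; offset = 11.1·tan 10.75° = 2.107 m.
Layer 3: sin θ = p·2994 = 0.3031 → θ = 17.64°; offset = 19.7·tan 17.64° = 6.265 m.
Layer 4: sin θ = p·4360 = 0.4413 → θ = 26.19°; offset = 12.8·tan 26.19° = 6.296 m.
Total horizontal offset = 17.065 m.

17 m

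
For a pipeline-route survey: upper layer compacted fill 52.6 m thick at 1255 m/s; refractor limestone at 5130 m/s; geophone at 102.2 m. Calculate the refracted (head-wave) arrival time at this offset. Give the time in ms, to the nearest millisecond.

101 ms

t = x/V₂ + 2h·√(V₂²−V₁²)/(V₁V₂).
√(V₂²−V₁²) = √(5130²−1255²) = 4974.1 m/s; delay term = 2·52.6·4974.1/(1255·5130) = 0.08128 s.
t = 102.2/5130 + 0.08128 = 0.10120 s.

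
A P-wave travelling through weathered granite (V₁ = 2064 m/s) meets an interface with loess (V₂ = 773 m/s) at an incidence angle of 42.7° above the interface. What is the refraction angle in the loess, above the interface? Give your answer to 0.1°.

Angle from the normal: 90° − 42.7° = 47.3°.
sin θ₁/V₁ = sin θ₂/V₂ ⇒ sin θ₂ = 773·sin 47.3°/2064 = 773·0.7349/2064 = 0.2752.
θ₂ = arcsin 0.2752 = 15.98° from the normal.
From the interface: 90° − 15.98° = 74.02°.

74.0°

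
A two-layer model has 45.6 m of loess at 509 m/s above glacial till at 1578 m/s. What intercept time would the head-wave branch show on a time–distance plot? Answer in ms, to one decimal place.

tᵢ = 2h·√(V₂²−V₁²)/(V₁V₂).
√(V₂²−V₁²) = √(1578²−509²) = 1493.7 m/s.
tᵢ = 2·45.6·1493.7/(509·1578) = 0.16960 s.

169.6 ms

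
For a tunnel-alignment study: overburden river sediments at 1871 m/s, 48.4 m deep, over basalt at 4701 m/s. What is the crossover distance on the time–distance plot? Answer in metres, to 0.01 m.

θ_c = arcsin(1871/4701) = 23.45°, so cos θ_c = 0.9174 and tᵢ = 2h cos θ_c/V₁ = 0.0475 s.
At crossover x/V₁ = x/V₂ + tᵢ ⇒ x = tᵢ/(1/V₁ − 1/V₂) = 0.04746/(5.3447e-04 − 2.1272e-04) = 147.51 m.

147.51 m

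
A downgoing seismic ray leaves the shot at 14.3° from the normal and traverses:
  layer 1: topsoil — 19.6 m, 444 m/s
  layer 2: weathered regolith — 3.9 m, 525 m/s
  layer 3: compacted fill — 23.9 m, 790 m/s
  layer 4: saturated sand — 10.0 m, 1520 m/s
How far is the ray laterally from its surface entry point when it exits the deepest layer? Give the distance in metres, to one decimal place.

Apply Snell's law at each interface; in layer i the horizontal offset is hᵢ·tan θᵢ.
Layer 1: θ = 14.30°; offset = 19.6·tan 14.30° = 4.996 m.
Layer 2: sin θ = 525·sin 14.3°/444 = 0.2921, θ = 16.98°; offset = 3.9·tan 16.98° = 1.191 m.
Layer 3: sin θ = 790·sin 14.3°/444 = 0.4395, θ = 26.07°; offset = 23.9·tan 26.07° = 11.693 m.
Layer 4: sin θ = 1520·sin 14.3°/444 = 0.8456, θ = 57.73°; offset = 10.0·tan 57.73° = 15.839 m.
Total horizontal offset = 33.720 m.

33.7 m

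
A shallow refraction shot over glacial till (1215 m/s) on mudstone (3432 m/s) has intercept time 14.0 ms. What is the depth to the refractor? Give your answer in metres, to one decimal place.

h = tᵢ·V₁·V₂ / (2·√(V₂²−V₁²)).
√(V₂²−V₁²) = √(3432² − 1215²) = 3209.7 m/s.
h = 0.014 s × 1215 × 3432 / (2 × 3209.7) = 9.09 m.

9.1 m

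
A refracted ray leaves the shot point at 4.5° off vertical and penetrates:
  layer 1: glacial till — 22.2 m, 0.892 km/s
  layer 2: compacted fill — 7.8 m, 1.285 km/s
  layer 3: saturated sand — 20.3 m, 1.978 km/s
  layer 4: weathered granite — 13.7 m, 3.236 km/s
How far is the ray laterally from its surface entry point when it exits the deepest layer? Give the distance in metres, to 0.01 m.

10.29 m

Ray parameter p = sin 4.5° / 0.892 km/s = 8.7959e-02 s/km.
Layer 1: θ = 4.50°; offset = 22.2·tan 4.50° = 1.7472 m.
Layer 2: sin θ = p·1.285 = 0.1130 → θ = 6.49°; offset = 7.8·tan 6.49° = 0.8873 m.
Layer 3: sin θ = p·1.978 = 0.1740 → θ = 10.02°; offset = 20.3·tan 10.02° = 3.5865 m.
Layer 4: sin θ = p·3.236 = 0.2846 → θ = 16.54°; offset = 13.7·tan 16.54° = 4.0677 m.
Summing the layer offsets gives 10.2888 m.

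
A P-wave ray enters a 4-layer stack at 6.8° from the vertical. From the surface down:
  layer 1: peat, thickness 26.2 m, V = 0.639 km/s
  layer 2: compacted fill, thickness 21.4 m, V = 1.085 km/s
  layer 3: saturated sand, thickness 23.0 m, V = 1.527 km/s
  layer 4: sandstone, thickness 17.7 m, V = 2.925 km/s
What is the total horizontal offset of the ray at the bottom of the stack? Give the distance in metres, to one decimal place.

Apply Snell's law at each interface; in layer i the horizontal offset is hᵢ·tan θᵢ.
Layer 1: θ = 6.80°; offset = 26.2·tan 6.80° = 3.124 m.
Layer 2: sin θ = 1.085·sin 6.8°/0.639 = 0.2010, θ = 11.60°; offset = 21.4·tan 11.60° = 4.392 m.
Layer 3: sin θ = 1.527·sin 6.8°/0.639 = 0.2829, θ = 16.44°; offset = 23.0·tan 16.44° = 6.785 m.
Layer 4: sin θ = 2.925·sin 6.8°/0.639 = 0.5420, θ = 32.82°; offset = 17.7·tan 32.82° = 11.415 m.
Total horizontal offset = 25.717 m.

25.7 m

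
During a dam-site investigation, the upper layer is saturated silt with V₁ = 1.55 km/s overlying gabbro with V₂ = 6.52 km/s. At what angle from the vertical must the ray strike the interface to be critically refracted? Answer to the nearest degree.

14°

Critical incidence: sin θ_c = V₁/V₂ = 1.55/6.52 = 0.2377.
θ_c = arcsin 0.2377 = 13.75°.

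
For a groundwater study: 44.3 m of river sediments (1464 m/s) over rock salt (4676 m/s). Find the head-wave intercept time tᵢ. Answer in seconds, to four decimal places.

0.0575 s

tᵢ = 2h·√(V₂²−V₁²)/(V₁V₂).
√(V₂²−V₁²) = √(4676²−1464²) = 4440.9 m/s.
tᵢ = 2·44.3·4440.9/(1464·4676) = 0.05748 s.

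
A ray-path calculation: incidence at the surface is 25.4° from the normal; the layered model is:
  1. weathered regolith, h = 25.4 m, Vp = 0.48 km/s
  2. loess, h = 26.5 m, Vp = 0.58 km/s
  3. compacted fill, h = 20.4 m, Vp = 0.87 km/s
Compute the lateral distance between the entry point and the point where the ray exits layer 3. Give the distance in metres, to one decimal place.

53.3 m

Apply Snell's law at each interface; in layer i the horizontal offset is hᵢ·tan θᵢ.
Layer 1: θ = 25.40°; offset = 25.4·tan 25.40° = 12.061 m.
Layer 2: sin θ = 0.58·sin 25.4°/0.48 = 0.5183, θ = 31.22°; offset = 26.5·tan 31.22° = 16.060 m.
Layer 3: sin θ = 0.87·sin 25.4°/0.48 = 0.7774, θ = 51.03°; offset = 20.4·tan 51.03° = 25.216 m.
Total horizontal offset = 53.338 m.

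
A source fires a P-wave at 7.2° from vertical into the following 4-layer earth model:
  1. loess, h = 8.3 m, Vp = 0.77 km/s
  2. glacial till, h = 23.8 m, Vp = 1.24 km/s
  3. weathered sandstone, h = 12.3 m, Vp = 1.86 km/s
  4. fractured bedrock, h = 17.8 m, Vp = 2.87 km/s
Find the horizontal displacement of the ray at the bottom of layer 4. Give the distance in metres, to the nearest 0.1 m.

19.3 m

Apply Snell's law at each interface; in layer i the horizontal offset is hᵢ·tan θᵢ.
Layer 1: θ = 7.20°; offset = 8.3·tan 7.20° = 1.049 m.
Layer 2: sin θ = 1.24·sin 7.2°/0.77 = 0.2018, θ = 11.64°; offset = 23.8·tan 11.64° = 4.905 m.
Layer 3: sin θ = 1.86·sin 7.2°/0.77 = 0.3028, θ = 17.62°; offset = 12.3·tan 17.62° = 3.907 m.
Layer 4: sin θ = 2.87·sin 7.2°/0.77 = 0.4672, θ = 27.85°; offset = 17.8·tan 27.85° = 9.405 m.
Summing the layer offsets gives 19.265 m.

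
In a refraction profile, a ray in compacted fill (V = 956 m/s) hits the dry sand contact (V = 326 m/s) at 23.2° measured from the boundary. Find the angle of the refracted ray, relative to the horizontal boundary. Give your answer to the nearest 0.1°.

71.7°

Convert to the normal: θ₁ = 90° − 23.2° = 66.8°.
sin θ₁/V₁ = sin θ₂/V₂ ⇒ sin θ₂ = 326·sin 66.8°/956 = 326·0.9191/956 = 0.3134.
θ₂ = arcsin 0.3134 = 18.27° from the normal.
From the interface: 90° − 18.27° = 71.73°.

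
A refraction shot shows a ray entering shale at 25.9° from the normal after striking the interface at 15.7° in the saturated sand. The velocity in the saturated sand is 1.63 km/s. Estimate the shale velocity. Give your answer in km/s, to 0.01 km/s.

2.63 km/s

sin 15.7° = 0.2706; sin 25.9° = 0.4368.
V₂ = V₁·(sin θ₂/sin θ₁) = 1.63·(0.4368/0.2706) = 2.63 km/s.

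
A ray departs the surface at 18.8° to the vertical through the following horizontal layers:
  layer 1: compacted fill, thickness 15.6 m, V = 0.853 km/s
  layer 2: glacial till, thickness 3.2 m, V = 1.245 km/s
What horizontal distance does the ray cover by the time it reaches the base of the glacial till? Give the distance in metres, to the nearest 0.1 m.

7.0 m

Apply Snell's law at each interface; in layer i the horizontal offset is hᵢ·tan θᵢ.
Layer 1: θ = 18.80°; offset = 15.6·tan 18.80° = 5.311 m.
Layer 2: sin θ = 1.245·sin 18.8°/0.853 = 0.4704, θ = 28.06°; offset = 3.2·tan 28.06° = 1.706 m.
Total horizontal offset = 7.016 m.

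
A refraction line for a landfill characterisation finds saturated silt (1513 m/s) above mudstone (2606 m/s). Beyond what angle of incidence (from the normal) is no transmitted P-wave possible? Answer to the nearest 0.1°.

Critical incidence: sin θ_c = V₁/V₂ = 1513/2606 = 0.5806.
θ_c = arcsin 0.5806 = 35.49°.

35.5°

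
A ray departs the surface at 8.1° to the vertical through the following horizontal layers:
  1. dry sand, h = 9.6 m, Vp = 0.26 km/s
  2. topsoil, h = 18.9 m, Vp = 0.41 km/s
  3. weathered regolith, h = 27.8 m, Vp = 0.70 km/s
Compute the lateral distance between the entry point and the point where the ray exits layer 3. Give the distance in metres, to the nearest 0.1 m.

Apply Snell's law at each interface; in layer i the horizontal offset is hᵢ·tan θᵢ.
Layer 1: θ = 8.10°; offset = 9.6·tan 8.10° = 1.366 m.
Layer 2: sin θ = 0.41·sin 8.1°/0.26 = 0.2222, θ = 12.84°; offset = 18.9·tan 12.84° = 4.307 m.
Layer 3: sin θ = 0.70·sin 8.1°/0.26 = 0.3793, θ = 22.29°; offset = 27.8·tan 22.29° = 11.398 m.
Σ offsets = 17.071 m.

17.1 m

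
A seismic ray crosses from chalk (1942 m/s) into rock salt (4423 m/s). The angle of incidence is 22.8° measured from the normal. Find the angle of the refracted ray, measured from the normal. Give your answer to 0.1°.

62.0°

Snell's law: sin θ₂ = (V₂/V₁)·sin θ₁ = (4423/1942)·sin 22.8° = 0.8826.
θ₂ = arcsin 0.8826 = 61.96° from the normal.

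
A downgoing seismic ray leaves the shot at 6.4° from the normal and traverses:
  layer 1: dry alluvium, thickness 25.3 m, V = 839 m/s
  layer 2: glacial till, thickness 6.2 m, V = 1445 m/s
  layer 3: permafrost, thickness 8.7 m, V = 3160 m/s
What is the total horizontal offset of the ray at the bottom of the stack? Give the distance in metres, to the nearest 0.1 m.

8.1 m

Ray parameter p = sin 6.4° / 839 m/s = 1.3286e-04 s/m.
Layer 1: θ = 6.40°; offset = 25.3·tan 6.40° = 2.838 m.
Layer 2: sin θ = p·1445 = 0.1920 → θ = 11.07°; offset = 6.2·tan 11.07° = 1.213 m.
Layer 3: sin θ = p·3160 = 0.4198 → θ = 24.82°; offset = 8.7·tan 24.82° = 4.024 m.
Σ offsets = 8.075 m.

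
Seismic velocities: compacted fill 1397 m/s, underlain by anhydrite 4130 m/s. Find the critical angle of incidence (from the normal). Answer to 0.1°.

At critical incidence the refracted ray runs along the interface (θ₂ = 90°), so sin θ_c = V₁/V₂.
θ_c = arcsin(1397/4130) = arcsin 0.3383 = 19.77°.

19.8°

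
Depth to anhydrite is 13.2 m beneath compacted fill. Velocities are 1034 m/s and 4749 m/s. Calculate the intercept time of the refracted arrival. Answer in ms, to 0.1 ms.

θ_c = arcsin(V₁/V₂) = arcsin(1034/4749) = 12.58°; cos θ_c = 0.9760.
tᵢ = 2h·cos θ_c / V₁ = 2·13.2·0.9760 / 1034 = 0.02492 s.

24.9 ms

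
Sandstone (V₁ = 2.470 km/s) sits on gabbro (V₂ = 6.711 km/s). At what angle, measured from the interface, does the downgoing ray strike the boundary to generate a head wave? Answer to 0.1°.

At critical incidence the refracted ray runs along the interface (θ₂ = 90°), so sin θ_c = V₁/V₂.
θ_c = arcsin(2.470/6.711) = arcsin 0.3681 = 21.60°.
Measured from the interface: 90° − 21.60° = 68.40°.

68.4°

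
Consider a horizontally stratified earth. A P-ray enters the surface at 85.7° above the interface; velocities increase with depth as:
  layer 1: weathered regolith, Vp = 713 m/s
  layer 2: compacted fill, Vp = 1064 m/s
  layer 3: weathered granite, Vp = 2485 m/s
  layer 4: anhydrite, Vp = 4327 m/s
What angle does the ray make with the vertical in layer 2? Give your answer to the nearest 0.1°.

From the normal: θ₁ = 90° − 85.7° = 4.3°.
Snell's law across each interface conserves sin θ / V, so sin θ_2 = V_2·sin θ₁/V₁.
sin θ_2 = 1064 × sin 4.3° / 713 = 0.1119.
θ_2 = arcsin 0.1119 = 6.42°.

6.4°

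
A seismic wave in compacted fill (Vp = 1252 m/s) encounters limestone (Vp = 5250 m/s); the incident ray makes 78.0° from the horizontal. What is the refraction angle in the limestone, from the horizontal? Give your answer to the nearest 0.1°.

29.3°

Angle from the normal: 90° − 78.0° = 12.0°.
sin θ₁/V₁ = sin θ₂/V₂ ⇒ sin θ₂ = 5250·sin 12.0°/1252 = 5250·0.2079/1252 = 0.8718.
θ₂ = arcsin 0.8718 = 60.67° from the normal.
From the interface: 90° − 60.67° = 29.33°.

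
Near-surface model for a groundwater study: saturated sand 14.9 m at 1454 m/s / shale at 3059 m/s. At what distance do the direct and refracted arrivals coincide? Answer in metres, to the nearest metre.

θ_c = arcsin(1454/3059) = 28.38°, so cos θ_c = 0.8798 and tᵢ = 2h cos θ_c/V₁ = 0.0180 s.
At crossover x/V₁ = x/V₂ + tᵢ ⇒ x = tᵢ/(1/V₁ − 1/V₂) = 0.01803/(6.8776e-04 − 3.2690e-04) = 49.97 m.

50 m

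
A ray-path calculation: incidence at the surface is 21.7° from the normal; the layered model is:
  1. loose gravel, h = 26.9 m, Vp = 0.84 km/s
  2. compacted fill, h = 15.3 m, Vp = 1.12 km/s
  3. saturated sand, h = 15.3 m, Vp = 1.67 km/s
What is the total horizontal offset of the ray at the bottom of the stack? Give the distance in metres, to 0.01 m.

35.96 m

p = sin θ₁/V₁ = sin 21.7°/0.84 = 4.4017e-01 s/km is conserved through the stack.
Layer 1: θ = 21.70°; offset = 26.9·tan 21.70° = 10.7048 m.
Layer 2: sin θ = p·1.12 = 0.4930 → θ = 29.54°; offset = 15.3·tan 29.54° = 8.6696 m.
Layer 3: sin θ = p·1.67 = 0.7351 → θ = 47.31°; offset = 15.3·tan 47.31° = 16.5891 m.
Summing the layer offsets gives 35.9636 m.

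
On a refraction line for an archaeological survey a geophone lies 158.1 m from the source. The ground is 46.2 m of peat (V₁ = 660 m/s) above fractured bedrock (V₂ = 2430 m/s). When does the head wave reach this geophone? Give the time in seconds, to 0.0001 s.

0.1998 s

θ_c = arcsin(V₁/V₂) = arcsin(660/2430) = 15.76°, cos θ_c = 0.9624.
Intercept time tᵢ = 2h cos θ_c / V₁ = 2·46.2·0.9624/660 = 0.13474 s.
t = x/V₂ + tᵢ = 158.1/2430 + 0.13474 = 0.19980 s.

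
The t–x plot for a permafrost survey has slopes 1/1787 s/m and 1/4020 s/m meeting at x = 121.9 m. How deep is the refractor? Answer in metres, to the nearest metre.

38 m

x_cross = 2h·√((V₂+V₁)/(V₂−V₁)) → h = x_cross / (2·√((V₂+V₁)/(V₂−V₁))).
√((V₂+V₁)/(V₂−V₁)) = √((4020+1787)/(4020−1787)) = 1.6126.
h = 121.9 / (2·1.6126) = 37.80 m.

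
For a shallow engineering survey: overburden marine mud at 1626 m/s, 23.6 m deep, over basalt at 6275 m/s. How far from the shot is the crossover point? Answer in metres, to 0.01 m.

θ_c = arcsin(1626/6275) = 15.02°, so cos θ_c = 0.9658 and tᵢ = 2h cos θ_c/V₁ = 0.0280 s.
At crossover x/V₁ = x/V₂ + tᵢ ⇒ x = tᵢ/(1/V₁ − 1/V₂) = 0.02804/(6.1501e-04 − 1.5936e-04) = 61.53 m.

61.53 m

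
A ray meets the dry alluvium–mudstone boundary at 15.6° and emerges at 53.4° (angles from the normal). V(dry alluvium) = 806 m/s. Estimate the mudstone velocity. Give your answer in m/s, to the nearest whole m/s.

sin 15.6° = 0.2689; sin 53.4° = 0.8028.
V₂ = V₁·(sin θ₂/sin θ₁) = 806·(0.8028/0.2689) = 2406.19 m/s.

2406 m/s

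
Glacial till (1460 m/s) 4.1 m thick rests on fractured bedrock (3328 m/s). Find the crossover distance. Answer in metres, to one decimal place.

13.1 m

θ_c = arcsin(1460/3328) = 26.02°, so cos θ_c = 0.8986 and tᵢ = 2h cos θ_c/V₁ = 0.0050 s.
At crossover x/V₁ = x/V₂ + tᵢ ⇒ x = tᵢ/(1/V₁ − 1/V₂) = 0.00505/(6.8493e-04 − 3.0048e-04) = 13.13 m.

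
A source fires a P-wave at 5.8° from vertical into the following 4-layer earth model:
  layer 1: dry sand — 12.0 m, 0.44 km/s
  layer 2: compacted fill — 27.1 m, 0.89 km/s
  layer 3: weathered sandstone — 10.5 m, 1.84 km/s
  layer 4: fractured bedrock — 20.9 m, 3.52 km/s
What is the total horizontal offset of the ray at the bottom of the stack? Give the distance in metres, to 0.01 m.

40.48 m

Ray parameter p = sin 5.8° / 0.44 km/s = 2.2967e-01 s/km.
Layer 1: θ = 5.80°; offset = 12.0·tan 5.80° = 1.2189 m.
Layer 2: sin θ = p·0.89 = 0.2044 → θ = 11.79°; offset = 27.1·tan 11.79° = 5.6590 m.
Layer 3: sin θ = p·1.84 = 0.4226 → θ = 25.00°; offset = 10.5·tan 25.00° = 4.8960 m.
Layer 4: sin θ = p·3.52 = 0.8085 → θ = 53.94°; offset = 20.9·tan 53.94° = 28.7082 m.
Σ offsets = 40.4820 m.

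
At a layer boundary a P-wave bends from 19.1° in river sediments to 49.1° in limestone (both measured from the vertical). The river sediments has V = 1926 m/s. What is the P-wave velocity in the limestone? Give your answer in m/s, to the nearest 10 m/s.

Snell's law: sin 19.1°/V₁ = sin 49.1°/V₂.
V₂ = V₁·sin 49.1°/sin 19.1° = 1926 × 2.3099 = 4448.94 m/s.

4450 m/s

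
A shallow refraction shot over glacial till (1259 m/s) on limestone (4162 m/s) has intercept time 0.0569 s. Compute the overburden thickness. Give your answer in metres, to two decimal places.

37.58 m

θ_c = arcsin(1259/4162) = 17.61°; cos θ_c = 0.9531.
tᵢ = 2h cos θ_c/V₁ ⇒ h = tᵢ·V₁/(2 cos θ_c) = 0.0569·1259/(2·0.9531) = 37.58 m.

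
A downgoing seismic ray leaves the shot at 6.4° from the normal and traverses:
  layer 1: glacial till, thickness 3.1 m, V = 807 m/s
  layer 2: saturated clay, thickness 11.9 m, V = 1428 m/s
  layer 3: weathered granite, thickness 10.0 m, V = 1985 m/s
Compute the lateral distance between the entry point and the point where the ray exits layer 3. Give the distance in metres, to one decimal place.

Ray parameter p = sin 6.4° / 807 m/s = 1.3813e-04 s/m.
Layer 1: θ = 6.40°; offset = 3.1·tan 6.40° = 0.348 m.
Layer 2: sin θ = p·1428 = 0.1972 → θ = 11.38°; offset = 11.9·tan 11.38° = 2.394 m.
Layer 3: sin θ = p·1985 = 0.2742 → θ = 15.91°; offset = 10.0·tan 15.91° = 2.851 m.
Summing the layer offsets gives 5.593 m.

5.6 m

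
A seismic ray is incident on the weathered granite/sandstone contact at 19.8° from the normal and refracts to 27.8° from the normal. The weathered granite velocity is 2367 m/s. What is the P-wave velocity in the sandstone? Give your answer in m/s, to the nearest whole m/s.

3259 m/s

Snell's law: sin 19.8°/V₁ = sin 27.8°/V₂.
V₂ = V₁·sin 27.8°/sin 19.8° = 2367 × 1.3768 = 3258.97 m/s.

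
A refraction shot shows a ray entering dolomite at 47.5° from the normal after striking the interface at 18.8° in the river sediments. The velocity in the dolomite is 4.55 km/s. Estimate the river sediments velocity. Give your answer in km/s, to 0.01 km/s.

Snell's law: sin 18.8°/V₁ = sin 47.5°/V₂.
V₁ = V₂·sin 18.8°/sin 47.5° = 4.55 × 0.4371 = 1.99 km/s.

1.99 km/s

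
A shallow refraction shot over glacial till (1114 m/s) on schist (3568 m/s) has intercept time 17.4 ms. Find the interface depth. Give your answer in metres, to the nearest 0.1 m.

10.2 m

θ_c = arcsin(1114/3568) = 18.19°; cos θ_c = 0.9500.
tᵢ = 2h cos θ_c/V₁ ⇒ h = tᵢ·V₁/(2 cos θ_c) = 0.0174·1114/(2·0.9500) = 10.20 m.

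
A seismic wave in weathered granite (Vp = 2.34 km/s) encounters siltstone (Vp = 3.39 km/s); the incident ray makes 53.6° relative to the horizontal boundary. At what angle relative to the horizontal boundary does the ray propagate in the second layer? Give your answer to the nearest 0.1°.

30.7°

Convert to the normal: θ₁ = 90° − 53.6° = 36.4°.
Snell's law: sin θ₂ = (V₂/V₁)·sin θ₁ = (3.39/2.34)·sin 36.4° = 0.8597.
θ₂ = sin⁻¹(0.8597) = 59.28° (from vertical).
From the interface: 90° − 59.28° = 30.72°.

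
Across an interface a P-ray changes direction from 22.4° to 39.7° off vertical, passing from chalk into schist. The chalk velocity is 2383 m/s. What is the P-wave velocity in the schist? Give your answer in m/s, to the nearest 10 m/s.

Snell's law: sin 22.4°/V₁ = sin 39.7°/V₂.
V₂ = V₁·sin 39.7°/sin 22.4° = 2383 × 1.6762 = 3994.49 m/s.

3990 m/s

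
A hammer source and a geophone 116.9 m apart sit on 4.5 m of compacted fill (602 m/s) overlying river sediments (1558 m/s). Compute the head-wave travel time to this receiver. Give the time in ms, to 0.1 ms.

88.8 ms

θ_c = arcsin(V₁/V₂) = arcsin(602/1558) = 22.73°, cos θ_c = 0.9223.
Intercept time tᵢ = 2h cos θ_c / V₁ = 2·4.5·0.9223/602 = 0.01379 s.
t = x/V₂ + tᵢ = 116.9/1558 + 0.01379 = 0.08882 s.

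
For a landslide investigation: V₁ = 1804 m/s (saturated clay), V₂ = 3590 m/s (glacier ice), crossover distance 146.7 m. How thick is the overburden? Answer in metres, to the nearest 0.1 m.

x_cross = 2h·√((V₂+V₁)/(V₂−V₁)) → h = x_cross / (2·√((V₂+V₁)/(V₂−V₁))).
√((V₂+V₁)/(V₂−V₁)) = √((3590+1804)/(3590−1804)) = 1.7379.
h = 146.7 / (2·1.7379) = 42.21 m.

42.2 m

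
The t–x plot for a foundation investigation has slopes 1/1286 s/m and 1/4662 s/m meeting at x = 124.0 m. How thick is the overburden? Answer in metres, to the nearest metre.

h = (x_cross/2)·√((V₂−V₁)/(V₂+V₁)).
(V₂−V₁)/(V₂+V₁) = (4662−1286)/(4662+1286) = 0.5676; √ = 0.7534.
h = (124.0/2)·0.7534 = 46.71 m.

47 m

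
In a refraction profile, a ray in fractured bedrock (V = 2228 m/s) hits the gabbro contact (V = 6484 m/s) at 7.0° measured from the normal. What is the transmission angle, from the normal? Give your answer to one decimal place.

20.8°

sin θ₁/V₁ = sin θ₂/V₂ ⇒ sin θ₂ = 6484·sin 7.0°/2228 = 6484·0.1219/2228 = 0.3547.
θ₂ = sin⁻¹(0.3547) = 20.77° (from vertical).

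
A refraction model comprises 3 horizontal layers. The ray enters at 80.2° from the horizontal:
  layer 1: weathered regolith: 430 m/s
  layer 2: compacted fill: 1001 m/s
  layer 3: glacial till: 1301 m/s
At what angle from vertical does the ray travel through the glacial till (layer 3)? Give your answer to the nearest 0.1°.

31.0°

From the normal: θ₁ = 90° − 80.2° = 9.8°.
Ray parameter p = sin 9.8° / 430 = 3.9584e-04 s/m.
sin θ_3 = p·V_3 = 3.9584e-04 × 1301 = 0.5150.
θ_3 = 31.00° from the vertical.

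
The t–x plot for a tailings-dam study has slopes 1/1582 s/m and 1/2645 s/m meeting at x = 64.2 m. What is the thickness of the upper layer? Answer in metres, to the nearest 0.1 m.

16.1 m

x_cross = 2h·√((V₂+V₁)/(V₂−V₁)) → h = x_cross / (2·√((V₂+V₁)/(V₂−V₁))).
√((V₂+V₁)/(V₂−V₁)) = √((2645+1582)/(2645−1582)) = 1.9941.
h = 64.2 / (2·1.9941) = 16.10 m.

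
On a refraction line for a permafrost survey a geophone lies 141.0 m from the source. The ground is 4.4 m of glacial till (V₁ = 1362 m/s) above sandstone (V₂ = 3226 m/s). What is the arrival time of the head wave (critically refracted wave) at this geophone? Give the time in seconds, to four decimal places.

0.0496 s

t = x/V₂ + 2h·√(V₂²−V₁²)/(V₁V₂).
√(V₂²−V₁²) = √(3226²−1362²) = 2924.4 m/s; delay term = 2·4.4·2924.4/(1362·3226) = 0.00586 s.
t = 141.0/3226 + 0.00586 = 0.04956 s.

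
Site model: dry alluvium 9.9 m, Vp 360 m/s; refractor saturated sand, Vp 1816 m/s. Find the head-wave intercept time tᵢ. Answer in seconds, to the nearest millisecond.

tᵢ = 2h·√(V₂²−V₁²)/(V₁V₂).
√(V₂²−V₁²) = √(1816²−360²) = 1780.0 m/s.
tᵢ = 2·9.9·1780.0/(360·1816) = 0.05391 s.

0.054 s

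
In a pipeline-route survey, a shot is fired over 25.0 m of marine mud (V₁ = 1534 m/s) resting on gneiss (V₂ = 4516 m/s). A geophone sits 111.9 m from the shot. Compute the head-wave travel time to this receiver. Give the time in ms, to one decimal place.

55.4 ms

t = x/V₂ + 2h·√(V₂²−V₁²)/(V₁V₂).
√(V₂²−V₁²) = √(4516²−1534²) = 4247.5 m/s; delay term = 2·25.0·4247.5/(1534·4516) = 0.03066 s.
t = 111.9/4516 + 0.03066 = 0.05544 s.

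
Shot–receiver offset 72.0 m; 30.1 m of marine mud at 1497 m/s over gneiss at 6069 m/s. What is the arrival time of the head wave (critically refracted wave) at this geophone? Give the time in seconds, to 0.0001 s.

t = x/V₂ + 2h·√(V₂²−V₁²)/(V₁V₂).
√(V₂²−V₁²) = √(6069²−1497²) = 5881.5 m/s; delay term = 2·30.1·5881.5/(1497·6069) = 0.03897 s.
t = 72.0/6069 + 0.03897 = 0.05083 s.

0.0508 s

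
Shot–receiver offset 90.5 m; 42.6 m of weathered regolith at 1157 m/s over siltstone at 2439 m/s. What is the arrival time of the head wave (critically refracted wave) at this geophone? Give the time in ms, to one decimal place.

t = x/V₂ + 2h·√(V₂²−V₁²)/(V₁V₂).
√(V₂²−V₁²) = √(2439²−1157²) = 2147.1 m/s; delay term = 2·42.6·2147.1/(1157·2439) = 0.06483 s.
t = 90.5/2439 + 0.06483 = 0.10193 s.

101.9 ms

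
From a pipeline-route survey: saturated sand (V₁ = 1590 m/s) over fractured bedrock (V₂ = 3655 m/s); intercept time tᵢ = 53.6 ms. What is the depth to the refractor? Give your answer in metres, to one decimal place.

47.3 m

h = tᵢ·V₁·V₂ / (2·√(V₂²−V₁²)).
√(V₂²−V₁²) = √(3655² − 1590²) = 3291.0 m/s.
h = 0.0536 s × 1590 × 3655 / (2 × 3291.0) = 47.32 m.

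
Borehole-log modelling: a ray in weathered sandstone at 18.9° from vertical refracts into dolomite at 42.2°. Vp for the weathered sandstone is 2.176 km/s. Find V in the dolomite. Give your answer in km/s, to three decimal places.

4.512 km/s

sin 18.9° = 0.3239; sin 42.2° = 0.6717.
V₂ = V₁·(sin θ₂/sin θ₁) = 2.176·(0.6717/0.3239) = 4.512 km/s.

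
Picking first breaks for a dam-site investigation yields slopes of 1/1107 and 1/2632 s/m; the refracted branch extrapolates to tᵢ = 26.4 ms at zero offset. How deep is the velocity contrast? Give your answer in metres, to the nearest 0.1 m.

h = tᵢ·V₁·V₂ / (2·√(V₂²−V₁²)).
√(V₂²−V₁²) = √(2632² − 1107²) = 2387.9 m/s.
h = 0.0264 s × 1107 × 2632 / (2 × 2387.9) = 16.11 m.

16.1 m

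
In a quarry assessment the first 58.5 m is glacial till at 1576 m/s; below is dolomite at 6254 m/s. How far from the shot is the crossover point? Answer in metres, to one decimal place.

151.4 m

θ_c = arcsin(1576/6254) = 14.60°, so cos θ_c = 0.9677 and tᵢ = 2h cos θ_c/V₁ = 0.0718 s.
At crossover x/V₁ = x/V₂ + tᵢ ⇒ x = tᵢ/(1/V₁ − 1/V₂) = 0.07184/(6.3452e-04 − 1.5990e-04) = 151.37 m.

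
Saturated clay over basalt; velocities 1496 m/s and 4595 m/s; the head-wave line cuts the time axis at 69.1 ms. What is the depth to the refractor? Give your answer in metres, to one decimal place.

h = tᵢ·V₁·V₂ / (2·√(V₂²−V₁²)).
√(V₂²−V₁²) = √(4595² − 1496²) = 4344.7 m/s.
h = 0.0691 s × 1496 × 4595 / (2 × 4344.7) = 54.67 m.

54.7 m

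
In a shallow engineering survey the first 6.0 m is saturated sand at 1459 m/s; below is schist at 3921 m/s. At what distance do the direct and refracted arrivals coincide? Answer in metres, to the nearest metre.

18 m

x_cross = 2h·√((V₂+V₁)/(V₂−V₁)).
(V₂+V₁)/(V₂−V₁) = (3921+1459)/(3921−1459) = 2.1852; √ = 1.4782.
x_cross = 2·6.0·1.4782 = 17.74 m.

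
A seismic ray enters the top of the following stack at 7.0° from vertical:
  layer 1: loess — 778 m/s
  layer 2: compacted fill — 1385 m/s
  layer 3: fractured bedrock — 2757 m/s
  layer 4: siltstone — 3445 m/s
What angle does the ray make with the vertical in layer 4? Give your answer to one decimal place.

Ray parameter p = sin 7.0° / 778 = 1.5664e-04 s/m.
sin θ_4 = p·V_4 = 1.5664e-04 × 3445 = 0.5396.
θ_4 = 32.66° from the vertical.

32.7°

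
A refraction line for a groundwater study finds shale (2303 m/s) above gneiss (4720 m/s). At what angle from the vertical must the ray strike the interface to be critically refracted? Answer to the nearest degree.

29°

Critical incidence: sin θ_c = V₁/V₂ = 2303/4720 = 0.4879.
θ_c = arcsin 0.4879 = 29.20°.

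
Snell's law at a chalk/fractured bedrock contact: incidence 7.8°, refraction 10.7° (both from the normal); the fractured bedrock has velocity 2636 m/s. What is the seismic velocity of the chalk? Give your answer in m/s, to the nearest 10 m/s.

Snell's law: sin 7.8°/V₁ = sin 10.7°/V₂.
V₁ = V₂·sin 7.8°/sin 10.7° = 2636 × 0.7310 = 1926.82 m/s.

1930 m/s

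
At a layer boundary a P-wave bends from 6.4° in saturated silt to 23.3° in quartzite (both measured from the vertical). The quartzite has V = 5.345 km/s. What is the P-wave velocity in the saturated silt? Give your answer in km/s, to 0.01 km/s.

sin 6.4° = 0.1115; sin 23.3° = 0.3955.
V₁ = V₂·(sin θ₁/sin θ₂) = 5.345·(0.1115/0.3955) = 1.51 km/s.

1.51 km/s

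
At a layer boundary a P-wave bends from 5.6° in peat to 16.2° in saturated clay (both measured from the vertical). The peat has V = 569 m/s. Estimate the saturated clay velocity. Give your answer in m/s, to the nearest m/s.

Snell's law: sin 5.6°/V₁ = sin 16.2°/V₂.
V₂ = V₁·sin 16.2°/sin 5.6° = 569 × 2.8590 = 1626.78 m/s.

1627 m/s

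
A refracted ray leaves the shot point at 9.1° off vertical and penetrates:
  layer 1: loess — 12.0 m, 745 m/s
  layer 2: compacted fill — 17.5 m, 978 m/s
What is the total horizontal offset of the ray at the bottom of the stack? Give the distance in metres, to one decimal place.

p = sin θ₁/V₁ = sin 9.1°/745 = 2.1229e-04 s/m is conserved through the stack.
Layer 1: θ = 9.10°; offset = 12.0·tan 9.10° = 1.922 m.
Layer 2: sin θ = p·978 = 0.2076 → θ = 11.98°; offset = 17.5·tan 11.98° = 3.714 m.
Summing the layer offsets gives 5.636 m.

5.6 m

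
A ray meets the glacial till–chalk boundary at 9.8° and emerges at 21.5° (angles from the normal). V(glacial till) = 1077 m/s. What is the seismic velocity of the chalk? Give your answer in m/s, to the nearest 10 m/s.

Snell's law: sin 9.8°/V₁ = sin 21.5°/V₂.
V₂ = V₁·sin 21.5°/sin 9.8° = 1077 × 2.1532 = 2319.04 m/s.

2320 m/s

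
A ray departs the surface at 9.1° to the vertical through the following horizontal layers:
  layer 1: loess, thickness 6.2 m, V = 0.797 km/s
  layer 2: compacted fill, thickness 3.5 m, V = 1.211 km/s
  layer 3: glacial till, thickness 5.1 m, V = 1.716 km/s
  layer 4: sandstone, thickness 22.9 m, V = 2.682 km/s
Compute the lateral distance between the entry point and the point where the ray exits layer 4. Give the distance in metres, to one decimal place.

Apply Snell's law at each interface; in layer i the horizontal offset is hᵢ·tan θᵢ.
Layer 1: θ = 9.10°; offset = 6.2·tan 9.10° = 0.993 m.
Layer 2: sin θ = 1.211·sin 9.1°/0.797 = 0.2403, θ = 13.91°; offset = 3.5·tan 13.91° = 0.866 m.
Layer 3: sin θ = 1.716·sin 9.1°/0.797 = 0.3405, θ = 19.91°; offset = 5.1·tan 19.91° = 1.847 m.
Layer 4: sin θ = 2.682·sin 9.1°/0.797 = 0.5322, θ = 32.16°; offset = 22.9·tan 32.16° = 14.396 m.
Summing the layer offsets gives 18.103 m.

18.1 m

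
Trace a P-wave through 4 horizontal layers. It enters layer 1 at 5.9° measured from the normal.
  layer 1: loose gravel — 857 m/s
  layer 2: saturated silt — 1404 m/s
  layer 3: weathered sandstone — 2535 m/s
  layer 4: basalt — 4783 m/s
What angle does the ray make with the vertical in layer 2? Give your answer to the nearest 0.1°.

Snell's law across each interface conserves sin θ / V, so sin θ_2 = V_2·sin θ₁/V₁.
sin θ_2 = 1404 × sin 5.9° / 857 = 0.1684.
θ_2 = 9.69° from the vertical.

9.7°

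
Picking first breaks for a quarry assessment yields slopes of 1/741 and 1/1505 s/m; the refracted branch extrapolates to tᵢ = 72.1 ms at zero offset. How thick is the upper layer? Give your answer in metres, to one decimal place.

θ_c = arcsin(741/1505) = 29.50°; cos θ_c = 0.8704.
tᵢ = 2h cos θ_c/V₁ ⇒ h = tᵢ·V₁/(2 cos θ_c) = 0.0721·741/(2·0.8704) = 30.69 m.

30.7 m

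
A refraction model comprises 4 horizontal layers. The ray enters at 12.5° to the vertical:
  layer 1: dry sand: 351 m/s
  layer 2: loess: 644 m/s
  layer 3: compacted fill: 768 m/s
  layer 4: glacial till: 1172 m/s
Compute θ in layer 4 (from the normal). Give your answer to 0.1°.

Ray parameter p = sin 12.5° / 351 = 6.1664e-04 s/m.
sin θ_4 = p·V_4 = 6.1664e-04 × 1172 = 0.7227.
θ_4 = arcsin 0.7227 = 46.28°.

46.3°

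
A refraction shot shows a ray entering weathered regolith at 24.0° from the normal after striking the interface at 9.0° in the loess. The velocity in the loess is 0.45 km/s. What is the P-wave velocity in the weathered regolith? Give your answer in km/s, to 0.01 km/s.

1.17 km/s

sin 9.0° = 0.1564; sin 24.0° = 0.4067.
V₂ = V₁·(sin θ₂/sin θ₁) = 0.45·(0.4067/0.1564) = 1.17 km/s.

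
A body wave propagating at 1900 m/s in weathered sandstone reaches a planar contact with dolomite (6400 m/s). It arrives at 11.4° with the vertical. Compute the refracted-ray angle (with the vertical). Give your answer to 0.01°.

41.74°

Snell's law: sin θ₂ = (V₂/V₁)·sin θ₁ = (6400/1900)·sin 11.4° = 0.6658.
θ₂ = arcsin 0.6658 = 41.74° from the normal.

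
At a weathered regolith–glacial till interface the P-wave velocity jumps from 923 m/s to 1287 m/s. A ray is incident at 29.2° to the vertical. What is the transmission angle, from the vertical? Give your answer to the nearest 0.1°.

sin θ₁/V₁ = sin θ₂/V₂ ⇒ sin θ₂ = 1287·sin 29.2°/923 = 1287·0.4879/923 = 0.6803.
θ₂ = sin⁻¹(0.6803) = 42.86° (from vertical).

42.9°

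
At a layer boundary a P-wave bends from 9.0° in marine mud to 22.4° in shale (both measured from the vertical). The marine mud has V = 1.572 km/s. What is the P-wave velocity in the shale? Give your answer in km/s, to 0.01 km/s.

sin 9.0° = 0.1564; sin 22.4° = 0.3811.
V₂ = V₁·(sin θ₂/sin θ₁) = 1.572·(0.3811/0.1564) = 3.83 km/s.

3.83 km/s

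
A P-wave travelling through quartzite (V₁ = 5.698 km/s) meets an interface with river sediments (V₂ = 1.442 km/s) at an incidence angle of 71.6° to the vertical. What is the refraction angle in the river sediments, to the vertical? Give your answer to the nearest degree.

14°

Snell's law: sin θ₂ = (V₂/V₁)·sin θ₁ = (1.442/5.698)·sin 71.6° = 0.2401.
θ₂ = sin⁻¹(0.2401) = 13.89° (from vertical).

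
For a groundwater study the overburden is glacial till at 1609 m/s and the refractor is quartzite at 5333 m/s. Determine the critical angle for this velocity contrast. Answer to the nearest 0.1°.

Critical incidence: sin θ_c = V₁/V₂ = 1609/5333 = 0.3017.
θ_c = arcsin 0.3017 = 17.56°.

17.6°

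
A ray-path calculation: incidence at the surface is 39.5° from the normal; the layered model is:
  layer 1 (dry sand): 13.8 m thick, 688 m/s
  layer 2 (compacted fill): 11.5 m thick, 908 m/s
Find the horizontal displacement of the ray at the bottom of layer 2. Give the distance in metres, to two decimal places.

Apply Snell's law at each interface; in layer i the horizontal offset is hᵢ·tan θᵢ.
Layer 1: θ = 39.50°; offset = 13.8·tan 39.50° = 11.3758 m.
Layer 2: sin θ = 908·sin 39.5°/688 = 0.8395, θ = 57.08°; offset = 11.5·tan 57.08° = 17.7659 m.
Total horizontal offset = 29.1418 m.

29.14 m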